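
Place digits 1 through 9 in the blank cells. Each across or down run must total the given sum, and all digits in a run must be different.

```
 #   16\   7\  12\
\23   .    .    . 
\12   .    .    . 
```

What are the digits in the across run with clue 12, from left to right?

23 in 3 cells must be {6,8,9}; 16 in 2 cells must be {7,9}.
The 23 across and the 16 down share only 9, so R1C1 = 9.
Given what's placed, R1C2 must be 6 to fit the 23 across and 7 down.
R1C3 = 23 − 15 = 8 completes the 23 across.
R2C1 = 16 − 9 = 7 completes the 16 down.
R2C2 = 7 − 6 = 1 completes the 7 down.
R2C3 = 12 − 8 = 4 completes the 12 across.

7 1 4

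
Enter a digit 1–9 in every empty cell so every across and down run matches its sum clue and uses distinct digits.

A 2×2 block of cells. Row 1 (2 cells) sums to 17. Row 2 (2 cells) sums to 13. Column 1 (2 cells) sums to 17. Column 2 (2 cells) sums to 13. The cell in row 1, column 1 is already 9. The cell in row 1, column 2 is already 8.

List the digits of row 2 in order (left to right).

8, 5

17 in 2 cells must be {8,9}.
(2,1) = 17 − 9 = 8 completes the 17 down.
(2,2) = 13 − 8 = 5 completes the 13 across.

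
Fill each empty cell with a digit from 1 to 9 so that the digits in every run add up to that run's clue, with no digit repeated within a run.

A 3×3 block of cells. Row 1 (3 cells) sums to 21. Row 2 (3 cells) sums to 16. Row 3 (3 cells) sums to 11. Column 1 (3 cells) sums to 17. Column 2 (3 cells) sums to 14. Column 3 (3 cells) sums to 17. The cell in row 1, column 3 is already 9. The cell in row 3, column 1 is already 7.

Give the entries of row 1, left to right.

8, 4, 9

No cell is forced outright now. (1,1) can only be 4 or 8 (the digits allowed by both its 21 across and its 17 down). If (1,1) = 4: that forces (1,2) = 8, (2,1) = 6, (3,2) = 1, (3,3) = 3, after which (2,2) would have to be in {1,2,3,7,8,9} for the 16 across but in {5} for the 14 down — contradiction. So (1,1) = 8.
(1,2) = 21 − 17 = 4 completes the 21 across.
(2,1) = 17 − 15 = 2 completes the 17 down.
Nothing is forced directly, so branch on (3,2), whose candidates are 1 or 3. If (3,2) = 3: then (2,2) would have to be in {5,6,8,9} for the 16 across but in {7} for the 14 down — contradiction. So (3,2) = 1.
(2,2) = 14 − 5 = 9 completes the 14 down.
(2,3) = 16 − 11 = 5 completes the 16 across.
(3,3) = 11 − 8 = 3 completes the 11 across.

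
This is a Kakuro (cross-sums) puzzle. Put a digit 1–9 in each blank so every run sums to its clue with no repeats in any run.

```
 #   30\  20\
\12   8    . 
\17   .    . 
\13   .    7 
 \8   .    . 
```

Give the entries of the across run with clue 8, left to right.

7 1

17 in 2 cells must be {8,9}; 30 in 4 cells must be {6,7,8,9}.
R1C2 = 12 − 8 = 4 completes the 12 across.
Given what's placed, R2C1 must be 9 to fit the 17 across and 30 down.
R2C2 = 17 − 9 = 8 completes the 17 across.
R3C1 = 13 − 7 = 6 completes the 13 across.
R4C1 = 30 − 23 = 7 completes the 30 down.
R4C2 = 8 − 7 = 1 completes the 8 across.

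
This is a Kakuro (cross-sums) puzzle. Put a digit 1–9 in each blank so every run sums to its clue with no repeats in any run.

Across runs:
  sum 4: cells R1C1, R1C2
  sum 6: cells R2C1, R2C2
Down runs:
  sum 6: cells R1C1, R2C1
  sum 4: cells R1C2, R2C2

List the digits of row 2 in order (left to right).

4 in 2 cells must be {1,3}.
The 4 across and the 6 down share only 1, so R1C1 = 1.
R1C2 = 4 − 1 = 3 completes the 4 across.
R2C1 = 6 − 1 = 5 completes the 6 down.
R2C2 = 6 − 5 = 1 completes the 6 across.

5 1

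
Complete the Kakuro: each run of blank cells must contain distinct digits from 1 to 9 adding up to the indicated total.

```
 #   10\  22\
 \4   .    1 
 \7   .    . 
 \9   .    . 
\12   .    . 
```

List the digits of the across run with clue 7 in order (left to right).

1 6

4 in 2 cells must be {1,3}; 10 in 4 cells must be {1,2,3,4}.
R1C1 = 4 − 1 = 3 completes the 4 across.
Given what's placed, R4C1 must be 4 to fit the 12 across and 10 down.
R4C2 = 12 − 4 = 8 completes the 12 across.
No cell is forced outright now. R2C1 can only be 1 or 2 (the digits allowed by both its 7 across and its 10 down). If R2C1 = 2: then R2C2 would have to be in {5} for the 7 across but in {4,6,7,9} for the 22 down — contradiction. So R2C1 = 1.
R2C2 = 7 − 1 = 6 completes the 7 across.
R3C1 = 10 − 8 = 2 completes the 10 down.
R3C2 = 9 − 2 = 7 completes the 9 across.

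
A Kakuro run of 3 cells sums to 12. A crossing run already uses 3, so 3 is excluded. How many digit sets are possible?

4

3 distinct digits from 1–9 sum between 6 and 24.
Dropping sets that contain 3.
Enumerating: {1,2,9}, {1,4,7}, {1,5,6}, {2,4,6}.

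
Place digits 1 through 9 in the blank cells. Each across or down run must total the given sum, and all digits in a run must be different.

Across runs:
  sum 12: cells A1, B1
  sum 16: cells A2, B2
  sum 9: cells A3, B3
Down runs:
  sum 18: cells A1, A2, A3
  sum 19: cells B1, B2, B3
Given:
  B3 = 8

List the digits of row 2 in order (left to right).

9 7

16 in 2 cells must be {7,9}.
A3 = 9 − 8 = 1 completes the 9 across.
Given what's placed, A2 must be 9 to fit the 16 across and 18 down.
B2 = 16 − 9 = 7 completes the 16 across.
A1 = 18 − 10 = 8 completes the 18 down.
B1 = 12 − 8 = 4 completes the 12 across.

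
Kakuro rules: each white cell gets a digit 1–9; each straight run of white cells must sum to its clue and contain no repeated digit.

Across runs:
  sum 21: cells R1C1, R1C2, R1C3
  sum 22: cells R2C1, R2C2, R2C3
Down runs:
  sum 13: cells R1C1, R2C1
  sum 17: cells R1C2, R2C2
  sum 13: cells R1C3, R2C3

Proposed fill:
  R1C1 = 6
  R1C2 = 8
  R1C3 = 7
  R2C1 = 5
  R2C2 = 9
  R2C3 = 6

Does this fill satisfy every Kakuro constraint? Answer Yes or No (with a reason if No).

No — the down run R1C1–R2C1 sums to 11, not 13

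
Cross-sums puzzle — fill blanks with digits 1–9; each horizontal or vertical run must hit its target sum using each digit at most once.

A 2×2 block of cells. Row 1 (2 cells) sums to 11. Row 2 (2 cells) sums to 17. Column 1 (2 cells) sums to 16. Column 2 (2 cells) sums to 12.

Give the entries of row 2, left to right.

9 8

17 in 2 cells must be {8,9}; 16 in 2 cells must be {7,9}.
The 17 across and the 16 down share only 9, so (2,1) = 9.
(2,2) = 17 − 9 = 8 completes the 17 across.
(1,1) = 16 − 9 = 7 completes the 16 down.
(1,2) = 11 − 7 = 4 completes the 11 across.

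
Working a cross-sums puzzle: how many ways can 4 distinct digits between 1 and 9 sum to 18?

4 distinct digits from 1–9 sum between 10 and 30.

11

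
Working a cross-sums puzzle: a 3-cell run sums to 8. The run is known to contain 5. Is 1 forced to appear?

Yes

The only way to make 8 from 3 distinct digits under that restriction is {1,2,5}, which contains 1.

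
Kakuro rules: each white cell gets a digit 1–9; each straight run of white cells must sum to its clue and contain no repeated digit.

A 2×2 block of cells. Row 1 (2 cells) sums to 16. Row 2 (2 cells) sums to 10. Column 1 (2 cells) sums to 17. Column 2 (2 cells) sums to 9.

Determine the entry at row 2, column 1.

8

16 in 2 cells must be {7,9}; 17 in 2 cells must be {8,9}.
The 16 across and the 17 down share only 9, so (1,1) = 9.
(1,2) = 16 − 9 = 7 completes the 16 across.
(2,1) = 17 − 9 = 8 completes the 17 down.
(2,2) = 10 − 8 = 2 completes the 10 across.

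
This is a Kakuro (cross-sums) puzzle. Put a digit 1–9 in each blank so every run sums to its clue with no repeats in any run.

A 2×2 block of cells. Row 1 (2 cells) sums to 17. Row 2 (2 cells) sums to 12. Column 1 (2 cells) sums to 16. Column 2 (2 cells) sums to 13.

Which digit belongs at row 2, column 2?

17 in 2 cells must be {8,9}; 16 in 2 cells must be {7,9}.
The 17 across and the 16 down share only 9, so (1,1) = 9.
(1,2) = 17 − 9 = 8 completes the 17 across.
(2,1) = 16 − 9 = 7 completes the 16 down.
(2,2) = 12 − 7 = 5 completes the 12 across.

5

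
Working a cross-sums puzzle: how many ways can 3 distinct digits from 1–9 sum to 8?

2

3 distinct digits from 1–9 sum between 6 and 24.
Enumerating: {1,2,5}, {1,3,4}.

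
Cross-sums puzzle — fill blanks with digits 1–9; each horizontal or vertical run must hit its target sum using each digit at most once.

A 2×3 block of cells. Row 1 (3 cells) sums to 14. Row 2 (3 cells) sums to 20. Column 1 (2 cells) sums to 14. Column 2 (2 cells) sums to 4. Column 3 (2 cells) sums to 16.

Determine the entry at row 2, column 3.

9

4 in 2 cells must be {1,3}; 16 in 2 cells must be {7,9}.
The 20 across and the 4 down share only 3, so (2,2) = 3.
Given what's placed, (2,3) must be 9 to fit the 20 across and 16 down.
(1,2) = 4 − 3 = 1 completes the 4 down.
(1,3) = 16 − 9 = 7 completes the 16 down.
(2,1) = 20 − 12 = 8 completes the 20 across.
(1,1) = 14 − 8 = 6 completes the 14 across.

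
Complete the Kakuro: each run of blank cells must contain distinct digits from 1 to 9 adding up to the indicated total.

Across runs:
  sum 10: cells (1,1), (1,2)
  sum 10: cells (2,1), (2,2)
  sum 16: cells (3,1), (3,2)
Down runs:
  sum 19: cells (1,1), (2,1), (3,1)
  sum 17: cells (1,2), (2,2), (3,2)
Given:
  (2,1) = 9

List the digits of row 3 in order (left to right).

7 9

16 in 2 cells must be {7,9}.
(2,2) = 10 − 9 = 1 completes the 10 across.
Given what's placed, (3,1) must be 7 to fit the 16 across and 19 down.
(3,2) = 16 − 7 = 9 completes the 16 across.
(1,1) = 19 − 16 = 3 completes the 19 down.
(1,2) = 10 − 3 = 7 completes the 10 across.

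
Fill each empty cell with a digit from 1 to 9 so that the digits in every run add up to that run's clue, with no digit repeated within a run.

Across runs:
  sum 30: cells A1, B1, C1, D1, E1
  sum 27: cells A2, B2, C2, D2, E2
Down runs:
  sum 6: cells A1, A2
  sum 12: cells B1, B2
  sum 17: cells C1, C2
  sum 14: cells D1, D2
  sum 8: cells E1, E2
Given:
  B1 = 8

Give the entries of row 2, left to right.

5 4 8 9 1

17 in 2 cells must be {8,9}.
C1 = 9: the only remaining digit allowed by both the 30 across and the 17 down.
B2 = 12 − 8 = 4 completes the 12 down.
C2 = 17 − 9 = 8 completes the 17 down.
No cell is forced outright now. D1 can only be 5 or 6 (the digits allowed by both its 30 across and its 14 down). If D1 = 6: then D2 would have to be in {1,2,3,5,6,7,9} for the 27 across but in {8} for the 14 down — contradiction. So D1 = 5.
D2 = 14 − 5 = 9 completes the 14 down.
Nothing is forced directly, so branch on A2, whose candidates are 1 or 5. If A2 = 1: then A1 would have to be in {1,2,6,7} for the 30 across but in {5} for the 6 down — contradiction. So A2 = 5.
A1 = 6 − 5 = 1 completes the 6 down.
E1 = 30 − 23 = 7 completes the 30 across.
E2 = 27 − 26 = 1 completes the 27 across.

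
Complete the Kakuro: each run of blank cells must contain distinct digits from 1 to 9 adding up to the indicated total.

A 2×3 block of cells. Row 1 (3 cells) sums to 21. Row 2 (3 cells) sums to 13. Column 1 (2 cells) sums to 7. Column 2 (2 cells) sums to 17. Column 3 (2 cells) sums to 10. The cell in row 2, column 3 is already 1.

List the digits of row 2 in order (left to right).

17 in 2 cells must be {8,9}.
(1,3) = 10 − 1 = 9 completes the 10 down.
Given what's placed, (1,2) must be 8 to fit the 21 across and 17 down.
(2,2) = 17 − 8 = 9 completes the 17 down.
(1,1) = 21 − 17 = 4 completes the 21 across.
(2,1) = 13 − 10 = 3 completes the 13 across.

3, 9, 1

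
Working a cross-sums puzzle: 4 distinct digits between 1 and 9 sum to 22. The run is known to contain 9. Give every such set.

{1,4,8,9}; {1,5,7,9}; {2,3,8,9}; {2,4,7,9}; {2,5,6,9}; {3,4,6,9}

4 distinct digits from 1–9 sum between 10 and 30.
Keeping only sets containing 9.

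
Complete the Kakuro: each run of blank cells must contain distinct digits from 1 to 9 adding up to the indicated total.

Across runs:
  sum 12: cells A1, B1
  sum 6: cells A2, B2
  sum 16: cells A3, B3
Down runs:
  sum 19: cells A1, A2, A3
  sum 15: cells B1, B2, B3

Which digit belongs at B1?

16 in 2 cells must be {7,9}.
Nothing is forced directly, so branch on A2, whose candidates are 2 or 4 or 5. If A2 = 2: that forces B2 = 4, A3 = 9, after which B3 would have to be in {7} for the 16 across but in {2,3,5,6,8,9} for the 15 down — contradiction. If A2 = 5: that forces A1 = 8, B1 = 4, after which B2 would have to be in {1} for the 6 across but in {2,3,5,6,8,9} for the 15 down — contradiction. So A2 = 4.
B2 = 6 − 4 = 2 completes the 6 across.
Nothing is forced directly, so branch on A3, whose candidates are 7 or 9. If A3 = 9: then A1 would have to be in {3,4,5,7,8,9} for the 12 across but in {6} for the 19 down — contradiction. So A3 = 7.
A1 = 19 − 11 = 8 completes the 19 down.
B1 = 12 − 8 = 4 completes the 12 across.
B3 = 16 − 7 = 9 completes the 16 across.

4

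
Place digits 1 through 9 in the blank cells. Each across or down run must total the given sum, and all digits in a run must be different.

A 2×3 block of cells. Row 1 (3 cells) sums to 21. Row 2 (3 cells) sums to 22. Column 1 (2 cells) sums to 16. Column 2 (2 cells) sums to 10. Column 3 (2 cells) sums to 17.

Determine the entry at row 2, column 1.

7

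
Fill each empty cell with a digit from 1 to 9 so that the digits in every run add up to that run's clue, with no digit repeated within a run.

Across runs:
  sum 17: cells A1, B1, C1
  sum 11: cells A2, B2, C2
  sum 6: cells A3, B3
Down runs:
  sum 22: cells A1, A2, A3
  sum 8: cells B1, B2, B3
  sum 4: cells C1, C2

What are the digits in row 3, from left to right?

4 in 2 cells must be {1,3}.
Only 5 fits A3 under both its across sum 6 and down sum 22.
B3 = 6 − 5 = 1 completes the 6 across.

5, 1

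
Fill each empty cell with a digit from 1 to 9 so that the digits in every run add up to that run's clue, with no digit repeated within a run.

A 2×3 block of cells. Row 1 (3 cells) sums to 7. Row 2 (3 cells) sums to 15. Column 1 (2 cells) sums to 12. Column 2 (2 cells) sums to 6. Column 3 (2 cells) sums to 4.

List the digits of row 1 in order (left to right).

7 in 3 cells must be {1,2,4}; 4 in 2 cells must be {1,3}.
The 7 across and the 12 down share only 4, so (1,1) = 4.
Given what's placed, (1,3) must be 1 to fit the 7 across and 4 down.
(2,1) = 12 − 4 = 8 completes the 12 down.
(2,3) = 4 − 1 = 3 completes the 4 down.
(1,2) = 7 − 5 = 2 completes the 7 across.
(2,2) = 15 − 11 = 4 completes the 15 across.

4 2 1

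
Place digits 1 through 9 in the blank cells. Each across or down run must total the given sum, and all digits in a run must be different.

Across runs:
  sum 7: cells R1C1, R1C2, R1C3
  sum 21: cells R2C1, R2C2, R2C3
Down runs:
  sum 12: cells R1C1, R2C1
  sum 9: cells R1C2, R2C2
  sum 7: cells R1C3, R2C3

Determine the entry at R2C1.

8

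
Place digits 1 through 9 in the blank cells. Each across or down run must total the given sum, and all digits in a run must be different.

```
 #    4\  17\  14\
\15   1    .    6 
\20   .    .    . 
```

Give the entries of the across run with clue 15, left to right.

1, 8, 6

4 in 2 cells must be {1,3}; 17 in 2 cells must be {8,9}.
R1C2 = 15 − 7 = 8 completes the 15 across.
R2C1 = 4 − 1 = 3 completes the 4 down.
R2C2 = 17 − 8 = 9 completes the 17 down.
R2C3 = 20 − 12 = 8 completes the 20 across.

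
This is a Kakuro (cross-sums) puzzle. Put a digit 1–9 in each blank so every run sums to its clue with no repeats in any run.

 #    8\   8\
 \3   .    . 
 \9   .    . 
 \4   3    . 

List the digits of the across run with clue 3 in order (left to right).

3 in 2 cells must be {1,2}; 4 in 2 cells must be {1,3}.
Given what's placed, R1C1 must be 1 to fit the 3 across and 8 down.
R1C2 = 3 − 1 = 2 completes the 3 across.
R2C1 = 8 − 4 = 4 completes the 8 down.
R2C2 = 9 − 4 = 5 completes the 9 across.
R3C2 = 4 − 3 = 1 completes the 4 across.

1, 2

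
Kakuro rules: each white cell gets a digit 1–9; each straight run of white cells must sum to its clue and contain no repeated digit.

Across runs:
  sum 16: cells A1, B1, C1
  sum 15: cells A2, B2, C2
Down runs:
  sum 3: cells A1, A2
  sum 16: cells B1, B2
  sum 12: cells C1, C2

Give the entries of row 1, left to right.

1 7 8

3 in 2 cells must be {1,2}; 16 in 2 cells must be {7,9}.
Nothing is forced directly, so branch on B1, whose candidates are 7 or 9. If B1 = 9: that forces B2 = 7, A2 = 2, after which C2 would have to be in {6} for the 15 across but in {3,4,5,7,8,9} for the 12 down — contradiction. So B1 = 7.
Given what's placed, A1 must be 1 to fit the 16 across and 3 down.
C1 = 16 − 8 = 8 completes the 16 across.
A2 = 3 − 1 = 2 completes the 3 down.
B2 = 16 − 7 = 9 completes the 16 down.
C2 = 15 − 11 = 4 completes the 15 across.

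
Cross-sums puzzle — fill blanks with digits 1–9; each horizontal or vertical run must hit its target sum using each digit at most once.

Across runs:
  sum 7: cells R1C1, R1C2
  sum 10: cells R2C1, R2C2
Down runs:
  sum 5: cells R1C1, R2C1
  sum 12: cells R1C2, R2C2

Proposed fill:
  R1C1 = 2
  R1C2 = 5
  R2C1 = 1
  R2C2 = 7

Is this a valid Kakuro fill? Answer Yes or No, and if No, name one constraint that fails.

No — the down run R1C1–R2C1 sums to 3, not 5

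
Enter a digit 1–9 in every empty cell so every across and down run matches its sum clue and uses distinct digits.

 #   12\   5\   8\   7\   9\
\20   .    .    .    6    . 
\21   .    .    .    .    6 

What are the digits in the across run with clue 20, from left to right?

8 2 1 6 3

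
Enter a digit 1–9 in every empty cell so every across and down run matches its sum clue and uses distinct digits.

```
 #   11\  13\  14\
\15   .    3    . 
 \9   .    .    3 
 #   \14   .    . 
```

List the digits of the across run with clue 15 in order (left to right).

Nothing is forced directly, so branch on R2C1, whose candidates are 2 or 4 or 5. If R2C1 = 2: then R1C1 would have to be in {4,5,7,8} for the 15 across but in {9} for the 11 down — contradiction. If R2C1 = 5: then R1C1 would have to be in {4,5,7,8} for the 15 across but in {6} for the 11 down — contradiction. So R2C1 = 4.
R1C1 = 11 − 4 = 7 completes the 11 down.
R1C3 = 15 − 10 = 5 completes the 15 across.
R2C2 = 9 − 7 = 2 completes the 9 across.
R3C2 = 13 − 5 = 8 completes the 13 down.
R3C3 = 14 − 8 = 6 completes the 14 across.

7 3 5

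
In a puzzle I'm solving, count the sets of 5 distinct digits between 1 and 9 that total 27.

5 distinct digits from 1–9 sum between 15 and 35.

11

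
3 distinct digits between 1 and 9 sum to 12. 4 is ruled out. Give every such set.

3 distinct digits from 1–9 sum between 6 and 24.
Dropping sets that contain 4.

{1,2,9}; {1,3,8}; {1,5,6}; {2,3,7}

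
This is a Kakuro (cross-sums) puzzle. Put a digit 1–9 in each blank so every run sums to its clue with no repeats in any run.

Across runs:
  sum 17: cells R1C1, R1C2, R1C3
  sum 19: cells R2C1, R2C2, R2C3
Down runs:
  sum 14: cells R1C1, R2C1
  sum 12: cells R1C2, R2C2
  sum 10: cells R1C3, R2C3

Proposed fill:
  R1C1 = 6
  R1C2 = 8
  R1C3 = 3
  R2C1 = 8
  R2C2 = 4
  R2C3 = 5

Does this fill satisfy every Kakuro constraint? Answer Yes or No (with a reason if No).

No — the across run R2C1–R2C3 sums to 17, not 19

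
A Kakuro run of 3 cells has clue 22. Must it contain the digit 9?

Every partition of 22 into 3 distinct digits includes 9: {5,8,9}, {6,7,9}.

Yes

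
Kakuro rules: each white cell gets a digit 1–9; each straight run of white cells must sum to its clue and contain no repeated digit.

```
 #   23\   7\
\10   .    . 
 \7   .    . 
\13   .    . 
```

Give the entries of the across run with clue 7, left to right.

6 1

23 in 3 cells must be {6,8,9}; 7 in 3 cells must be {1,2,4}.
The 7 across and the 23 down share only 6, so R2C1 = 6.
R2C2 = 7 − 6 = 1 completes the 7 across.
Given what's placed, R3C2 must be 4 to fit the 13 across and 7 down.
R1C2 = 7 − 5 = 2 completes the 7 down.
R3C1 = 13 − 4 = 9 completes the 13 across.
R1C1 = 10 − 2 = 8 completes the 10 across.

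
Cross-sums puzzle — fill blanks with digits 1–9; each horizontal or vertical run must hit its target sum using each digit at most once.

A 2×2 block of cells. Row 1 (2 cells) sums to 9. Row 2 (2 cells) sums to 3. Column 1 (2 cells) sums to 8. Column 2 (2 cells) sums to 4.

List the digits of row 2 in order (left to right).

3 in 2 cells must be {1,2}; 4 in 2 cells must be {1,3}.
The 3 across and the 4 down share only 1, so (2,2) = 1.
(1,2) = 4 − 1 = 3 completes the 4 down.
(2,1) = 3 − 1 = 2 completes the 3 across.
(1,1) = 9 − 3 = 6 completes the 9 across.

2 1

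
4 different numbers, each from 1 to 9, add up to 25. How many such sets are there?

6

4 distinct digits from 1–9 sum between 10 and 30.
Enumerating: {1,7,8,9}, {2,6,8,9}, {3,5,8,9}, {3,6,7,9}, {4,5,7,9}, {4,6,7,8}.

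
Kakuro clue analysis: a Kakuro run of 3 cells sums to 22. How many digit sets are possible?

2

3 distinct digits from 1–9 sum between 6 and 24.
Enumerating: {5,8,9}, {6,7,9}.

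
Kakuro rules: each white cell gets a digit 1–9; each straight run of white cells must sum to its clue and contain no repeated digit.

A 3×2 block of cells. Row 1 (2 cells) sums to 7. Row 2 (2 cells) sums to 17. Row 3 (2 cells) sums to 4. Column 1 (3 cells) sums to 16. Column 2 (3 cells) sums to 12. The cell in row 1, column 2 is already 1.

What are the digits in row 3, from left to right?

1 3

17 in 2 cells must be {8,9}; 4 in 2 cells must be {1,3}.
(1,1) = 7 − 1 = 6 completes the 7 across.
(3,2) = 3: the only remaining digit allowed by both the 4 across and the 12 down.
(2,2) = 12 − 4 = 8 completes the 12 down.
(3,1) = 4 − 3 = 1 completes the 4 across.
(2,1) = 17 − 8 = 9 completes the 17 across.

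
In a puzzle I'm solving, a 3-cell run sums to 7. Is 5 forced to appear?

No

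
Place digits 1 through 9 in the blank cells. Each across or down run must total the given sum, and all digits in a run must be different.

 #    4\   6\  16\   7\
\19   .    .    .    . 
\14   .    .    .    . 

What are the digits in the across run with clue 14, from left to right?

4 in 2 cells must be {1,3}; 16 in 2 cells must be {7,9}.
Only 7 fits R2C3 under both its across sum 14 and down sum 16.
R1C3 = 16 − 7 = 9 completes the 16 down.
Given what's placed, R2C1 must be 1 to fit the 14 across and 4 down.
R1C1 = 4 − 1 = 3 completes the 4 down.
No cell is forced outright now. R2C2 can only be 2 or 4 (the digits allowed by both its 14 across and its 6 down). If R2C2 = 2: then R1C2 would have to be in {1,2,5,6} for the 19 across but in {4} for the 6 down — contradiction. So R2C2 = 4.
R1C2 = 6 − 4 = 2 completes the 6 down.
R1C4 = 19 − 14 = 5 completes the 19 across.
R2C4 = 14 − 12 = 2 completes the 14 across.

1, 4, 7, 2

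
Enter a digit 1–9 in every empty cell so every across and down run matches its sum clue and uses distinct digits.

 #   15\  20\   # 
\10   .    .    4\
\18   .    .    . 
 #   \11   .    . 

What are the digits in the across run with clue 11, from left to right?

4 in 2 cells must be {1,3}.
The 11 across and the 4 down share only 3, so R3C3 = 3.
R2C3 = 4 − 3 = 1 completes the 4 down.
R3C2 = 11 − 3 = 8 completes the 11 across.
R2C2 = 9: the only remaining digit allowed by both the 18 across and the 20 down.
R1C2 = 20 − 17 = 3 completes the 20 down.
R2C1 = 18 − 10 = 8 completes the 18 across.
R1C1 = 10 − 3 = 7 completes the 10 across.

8 3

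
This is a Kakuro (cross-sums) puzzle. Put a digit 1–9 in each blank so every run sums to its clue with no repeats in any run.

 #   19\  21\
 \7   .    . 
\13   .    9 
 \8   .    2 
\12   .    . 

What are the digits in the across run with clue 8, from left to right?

6, 2

R2C1 = 13 − 9 = 4 completes the 13 across.
R3C1 = 8 − 2 = 6 completes the 8 across.
Nothing is forced directly, so branch on R1C1, whose candidates are 1 or 2. If R1C1 = 2: then R1C2 would have to be in {5} for the 7 across but in {3,4,6,7} for the 21 down — contradiction. So R1C1 = 1.
R1C2 = 7 − 1 = 6 completes the 7 across.
R4C1 = 19 − 11 = 8 completes the 19 down.
R4C2 = 12 − 8 = 4 completes the 12 across.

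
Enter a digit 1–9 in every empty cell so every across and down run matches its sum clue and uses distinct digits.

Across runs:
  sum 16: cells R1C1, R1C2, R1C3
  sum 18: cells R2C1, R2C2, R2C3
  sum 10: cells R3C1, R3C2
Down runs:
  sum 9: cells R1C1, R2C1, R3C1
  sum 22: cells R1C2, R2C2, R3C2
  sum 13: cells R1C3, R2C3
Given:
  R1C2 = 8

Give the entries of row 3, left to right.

1 9

R3C2 = 9: the only remaining digit allowed by both the 10 across and the 22 down.
R2C2 = 22 − 17 = 5 completes the 22 down.
R3C1 = 10 − 9 = 1 completes the 10 across.
R2C1 = 6: the only remaining digit allowed by both the 18 across and the 9 down.
R2C3 = 18 − 11 = 7 completes the 18 across.
R1C1 = 9 − 7 = 2 completes the 9 down.
R1C3 = 16 − 10 = 6 completes the 16 across.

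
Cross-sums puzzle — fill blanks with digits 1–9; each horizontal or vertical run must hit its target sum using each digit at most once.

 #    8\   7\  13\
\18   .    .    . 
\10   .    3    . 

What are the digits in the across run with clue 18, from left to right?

R1C2 = 7 − 3 = 4 completes the 7 down.
Nothing is forced directly, so branch on R2C3, whose candidates are 5 or 6. If R2C3 = 6: then R1C3 would have to be in {5,6,8,9} for the 18 across but in {7} for the 13 down — contradiction. So R2C3 = 5.
R1C3 = 13 − 5 = 8 completes the 13 down.
R2C1 = 10 − 8 = 2 completes the 10 across.
R1C1 = 18 − 12 = 6 completes the 18 across.

6 4 8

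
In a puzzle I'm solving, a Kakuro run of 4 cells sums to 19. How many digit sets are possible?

4 distinct digits from 1–9 sum between 10 and 30.

11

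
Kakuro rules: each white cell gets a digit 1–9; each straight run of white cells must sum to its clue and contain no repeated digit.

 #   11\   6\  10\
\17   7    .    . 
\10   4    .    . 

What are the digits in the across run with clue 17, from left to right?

R2C3 = 1: the only remaining digit allowed by both the 10 across and the 10 down.
R1C3 = 10 − 1 = 9 completes the 10 down.
R2C2 = 10 − 5 = 5 completes the 10 across.
R1C2 = 17 − 16 = 1 completes the 17 across.

7 1 9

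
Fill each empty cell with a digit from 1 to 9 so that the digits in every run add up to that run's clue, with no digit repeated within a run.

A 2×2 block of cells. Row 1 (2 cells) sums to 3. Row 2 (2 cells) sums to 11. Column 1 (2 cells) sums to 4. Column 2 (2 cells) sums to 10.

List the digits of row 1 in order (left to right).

1 2

3 in 2 cells must be {1,2}; 4 in 2 cells must be {1,3}.
The 3 across and the 4 down share only 1, so (1,1) = 1.
(1,2) = 3 − 1 = 2 completes the 3 across.
(2,1) = 4 − 1 = 3 completes the 4 down.
(2,2) = 11 − 3 = 8 completes the 11 across.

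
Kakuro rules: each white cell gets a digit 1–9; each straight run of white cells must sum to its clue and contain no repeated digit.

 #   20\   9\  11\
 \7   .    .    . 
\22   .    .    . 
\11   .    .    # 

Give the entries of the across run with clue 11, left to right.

9 2

7 in 3 cells must be {1,2,4}.
Only 4 fits R1C1 under both its across sum 7 and down sum 20.
Given what's placed, R1C3 must be 2 to fit the 7 across and 11 down.
R2C3 = 11 − 2 = 9 completes the 11 down.
R1C2 = 7 − 6 = 1 completes the 7 across.
R2C1 = 7: the only remaining digit allowed by both the 22 across and the 20 down.
R2C2 = 22 − 16 = 6 completes the 22 across.
R3C1 = 20 − 11 = 9 completes the 20 down.
R3C2 = 11 − 9 = 2 completes the 11 across.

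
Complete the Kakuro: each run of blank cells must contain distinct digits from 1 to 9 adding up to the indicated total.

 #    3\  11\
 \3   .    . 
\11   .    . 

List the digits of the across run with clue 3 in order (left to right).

1 2

3 in 2 cells must be {1,2}.
The 3 across and the 11 down share only 2, so R1C2 = 2.
The 11 across and the 3 down share only 2, so R2C1 = 2.
R2C2 = 11 − 2 = 9 completes the 11 across.
R1C1 = 3 − 2 = 1 completes the 3 across.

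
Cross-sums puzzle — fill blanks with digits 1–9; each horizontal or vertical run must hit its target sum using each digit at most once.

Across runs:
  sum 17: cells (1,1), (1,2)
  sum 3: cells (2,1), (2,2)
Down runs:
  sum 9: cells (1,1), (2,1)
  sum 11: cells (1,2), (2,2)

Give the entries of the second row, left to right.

1, 2

17 in 2 cells must be {8,9}; 3 in 2 cells must be {1,2}.
The 17 across and the 9 down share only 8, so (1,1) = 8.
(1,2) = 17 − 8 = 9 completes the 17 across.
(2,1) = 9 − 8 = 1 completes the 9 down.
(2,2) = 3 − 1 = 2 completes the 3 across.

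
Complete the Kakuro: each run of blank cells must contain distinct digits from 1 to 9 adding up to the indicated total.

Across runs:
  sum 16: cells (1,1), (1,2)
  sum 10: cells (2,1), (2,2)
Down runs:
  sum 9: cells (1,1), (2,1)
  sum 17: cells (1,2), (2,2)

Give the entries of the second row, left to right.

16 in 2 cells must be {7,9}; 17 in 2 cells must be {8,9}.
The 16 across and the 9 down share only 7, so (1,1) = 7.
(1,2) = 16 − 7 = 9 completes the 16 across.
(2,1) = 9 − 7 = 2 completes the 9 down.
(2,2) = 10 − 2 = 8 completes the 10 across.

2 8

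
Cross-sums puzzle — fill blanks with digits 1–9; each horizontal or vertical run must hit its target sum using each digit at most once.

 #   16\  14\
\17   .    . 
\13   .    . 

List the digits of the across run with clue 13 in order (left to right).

17 in 2 cells must be {8,9}; 16 in 2 cells must be {7,9}.
The 17 across and the 16 down share only 9, so R1C1 = 9.
R1C2 = 17 − 9 = 8 completes the 17 across.
R2C1 = 16 − 9 = 7 completes the 16 down.
R2C2 = 13 − 7 = 6 completes the 13 across.

7, 6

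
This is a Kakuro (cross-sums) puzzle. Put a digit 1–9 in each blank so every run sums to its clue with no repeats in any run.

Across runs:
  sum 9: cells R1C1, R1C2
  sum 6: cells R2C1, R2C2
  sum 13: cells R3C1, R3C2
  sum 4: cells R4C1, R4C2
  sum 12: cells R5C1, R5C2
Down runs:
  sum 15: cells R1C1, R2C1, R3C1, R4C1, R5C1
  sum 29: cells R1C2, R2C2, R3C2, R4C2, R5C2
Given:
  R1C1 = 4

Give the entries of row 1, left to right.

4 in 2 cells must be {1,3}; 15 in 5 cells must be {1,2,3,4,5}.
R1C2 = 9 − 4 = 5 completes the 9 across.

4 5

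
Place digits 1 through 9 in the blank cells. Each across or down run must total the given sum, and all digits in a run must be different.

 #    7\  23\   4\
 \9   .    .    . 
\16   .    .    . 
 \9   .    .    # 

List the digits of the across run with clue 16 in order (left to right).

7 in 3 cells must be {1,2,4}; 23 in 3 cells must be {6,8,9}; 4 in 2 cells must be {1,3}.
Only 6 fits R1C2 under both its across sum 9 and down sum 23.
Given what's placed, R1C3 must be 1 to fit the 9 across and 4 down.
R2C3 = 4 − 1 = 3 completes the 4 down.
R3C2 = 8: the only remaining digit allowed by both the 9 across and the 23 down.
R1C1 = 9 − 7 = 2 completes the 9 across.
Given what's placed, R2C1 must be 4 to fit the 16 across and 7 down.
R2C2 = 16 − 7 = 9 completes the 16 across.

4 9 3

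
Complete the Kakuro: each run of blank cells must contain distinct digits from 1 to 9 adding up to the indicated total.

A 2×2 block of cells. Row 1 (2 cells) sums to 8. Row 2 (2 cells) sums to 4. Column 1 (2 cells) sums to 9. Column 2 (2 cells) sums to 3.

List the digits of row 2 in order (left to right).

3 1

4 in 2 cells must be {1,3}; 3 in 2 cells must be {1,2}.
The 4 across and the 3 down share only 1, so (2,2) = 1.
(1,2) = 3 − 1 = 2 completes the 3 down.
(2,1) = 4 − 1 = 3 completes the 4 across.
(1,1) = 8 − 2 = 6 completes the 8 across.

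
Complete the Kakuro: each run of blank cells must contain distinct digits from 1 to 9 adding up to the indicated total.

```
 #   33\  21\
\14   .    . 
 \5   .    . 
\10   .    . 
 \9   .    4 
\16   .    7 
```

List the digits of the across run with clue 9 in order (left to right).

5 4

16 in 2 cells must be {7,9}.
R4C1 = 9 − 4 = 5 completes the 9 across.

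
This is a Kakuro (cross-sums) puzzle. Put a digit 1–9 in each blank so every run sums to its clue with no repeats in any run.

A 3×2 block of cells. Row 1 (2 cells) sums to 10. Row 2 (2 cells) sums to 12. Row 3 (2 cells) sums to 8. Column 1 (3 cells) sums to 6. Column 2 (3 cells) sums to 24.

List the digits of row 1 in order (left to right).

6 in 3 cells must be {1,2,3}; 24 in 3 cells must be {7,8,9}.
The 12 across and the 6 down share only 3, so (2,1) = 3.
(2,2) = 12 − 3 = 9 completes the 12 across.
Given what's placed, (3,2) must be 7 to fit the 8 across and 24 down.
(1,2) = 24 − 16 = 8 completes the 24 down.
(3,1) = 8 − 7 = 1 completes the 8 across.
(1,1) = 10 − 8 = 2 completes the 10 across.

2 8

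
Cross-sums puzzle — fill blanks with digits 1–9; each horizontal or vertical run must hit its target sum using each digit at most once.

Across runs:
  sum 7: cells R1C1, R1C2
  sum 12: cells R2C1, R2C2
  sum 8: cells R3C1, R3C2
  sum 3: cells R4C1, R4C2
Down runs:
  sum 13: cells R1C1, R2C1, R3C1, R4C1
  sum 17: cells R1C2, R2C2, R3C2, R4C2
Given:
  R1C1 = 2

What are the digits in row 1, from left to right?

3 in 2 cells must be {1,2}.
R1C2 = 7 − 2 = 5 completes the 7 across.
Given what's placed, R4C1 must be 1 to fit the 3 across and 13 down.
R4C2 = 3 − 1 = 2 completes the 3 across.
No cell is forced outright now. R2C1 can only be 3 or 4 or 7 (the digits allowed by both its 12 across and its 13 down). If R2C1 = 4: then R2C2 would have to be in {8} for the 12 across but in {1,3,4,6,7,9} for the 17 down — contradiction. If R2C1 = 7: then R2C2 would have to be in {5} for the 12 across but in {1,3,4,6,7,9} for the 17 down — contradiction. So R2C1 = 3.
R2C2 = 12 − 3 = 9 completes the 12 across.
R3C1 = 13 − 6 = 7 completes the 13 down.
R3C2 = 8 − 7 = 1 completes the 8 across.

2 5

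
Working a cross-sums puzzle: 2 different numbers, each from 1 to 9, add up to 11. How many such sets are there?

4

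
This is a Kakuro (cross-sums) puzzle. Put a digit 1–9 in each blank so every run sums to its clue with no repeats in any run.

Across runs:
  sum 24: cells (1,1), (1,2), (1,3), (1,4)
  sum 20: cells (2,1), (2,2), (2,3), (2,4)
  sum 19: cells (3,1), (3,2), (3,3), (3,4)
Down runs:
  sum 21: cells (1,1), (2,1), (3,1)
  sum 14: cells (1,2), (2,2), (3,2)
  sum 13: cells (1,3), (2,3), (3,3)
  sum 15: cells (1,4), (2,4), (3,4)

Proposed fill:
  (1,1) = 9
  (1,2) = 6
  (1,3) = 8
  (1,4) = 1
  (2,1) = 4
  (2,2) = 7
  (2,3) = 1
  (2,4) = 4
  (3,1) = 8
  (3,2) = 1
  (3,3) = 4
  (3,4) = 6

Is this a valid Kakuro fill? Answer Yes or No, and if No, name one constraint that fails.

No — the down run (1,4)–(3,4) sums to 11, not 15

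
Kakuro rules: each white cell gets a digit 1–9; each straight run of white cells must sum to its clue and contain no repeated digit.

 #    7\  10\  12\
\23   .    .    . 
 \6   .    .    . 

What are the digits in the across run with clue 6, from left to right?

1 2 3

23 in 3 cells must be {6,8,9}; 6 in 3 cells must be {1,2,3}.
The 23 across and the 7 down share only 6, so R1C1 = 6.
R2C1 = 7 − 6 = 1 completes the 7 down.
Given what's placed, R2C3 must be 3 to fit the 6 across and 12 down.
R1C3 = 12 − 3 = 9 completes the 12 down.
R2C2 = 6 − 4 = 2 completes the 6 across.
R1C2 = 23 − 15 = 8 completes the 23 across.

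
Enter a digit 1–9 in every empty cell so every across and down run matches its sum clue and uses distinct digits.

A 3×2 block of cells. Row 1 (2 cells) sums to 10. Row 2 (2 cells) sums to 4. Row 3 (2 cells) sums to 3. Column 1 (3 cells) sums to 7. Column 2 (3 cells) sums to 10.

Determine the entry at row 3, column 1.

2

4 in 2 cells must be {1,3}; 3 in 2 cells must be {1,2}; 7 in 3 cells must be {1,2,4}.
The 4 across and the 7 down share only 1, so (2,1) = 1.
(2,2) = 4 − 1 = 3 completes the 4 across.
Given what's placed, (3,1) must be 2 to fit the 3 across and 7 down.
(3,2) = 3 − 2 = 1 completes the 3 across.
(1,1) = 7 − 3 = 4 completes the 7 down.
(1,2) = 10 − 4 = 6 completes the 10 across.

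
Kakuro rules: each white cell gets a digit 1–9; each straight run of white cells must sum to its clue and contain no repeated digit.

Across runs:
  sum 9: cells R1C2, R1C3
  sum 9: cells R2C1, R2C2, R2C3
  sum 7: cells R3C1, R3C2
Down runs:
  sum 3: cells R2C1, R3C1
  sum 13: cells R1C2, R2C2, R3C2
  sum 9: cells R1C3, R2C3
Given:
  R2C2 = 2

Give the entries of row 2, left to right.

3 in 2 cells must be {1,2}.
Given what's placed, R2C1 must be 1 to fit the 9 across and 3 down.
R2C3 = 9 − 3 = 6 completes the 9 across.
R3C1 = 3 − 1 = 2 completes the 3 down.
R3C2 = 7 − 2 = 5 completes the 7 across.
R1C2 = 13 − 7 = 6 completes the 13 down.
R1C3 = 9 − 6 = 3 completes the 9 across.

1 2 6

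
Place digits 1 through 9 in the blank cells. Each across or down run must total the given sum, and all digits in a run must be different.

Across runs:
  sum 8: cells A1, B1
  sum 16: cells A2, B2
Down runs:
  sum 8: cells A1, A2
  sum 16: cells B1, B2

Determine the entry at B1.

7

16 in 2 cells must be {7,9}.
The 8 across and the 16 down share only 7, so B1 = 7.
The 16 across and the 8 down share only 7, so A2 = 7.
B2 = 16 − 7 = 9 completes the 16 across.
A1 = 8 − 7 = 1 completes the 8 across.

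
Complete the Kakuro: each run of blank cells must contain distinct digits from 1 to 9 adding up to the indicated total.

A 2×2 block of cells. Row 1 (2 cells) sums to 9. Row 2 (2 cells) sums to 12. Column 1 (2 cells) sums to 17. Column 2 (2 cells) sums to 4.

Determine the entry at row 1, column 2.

17 in 2 cells must be {8,9}; 4 in 2 cells must be {1,3}.
The 9 across and the 17 down share only 8, so (1,1) = 8.
(1,2) = 9 − 8 = 1 completes the 9 across.
(2,1) = 17 − 8 = 9 completes the 17 down.
(2,2) = 12 − 9 = 3 completes the 12 across.

1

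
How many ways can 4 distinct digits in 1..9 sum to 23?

9

4 distinct digits from 1–9 sum between 10 and 30.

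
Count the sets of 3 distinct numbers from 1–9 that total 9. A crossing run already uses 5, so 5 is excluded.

2

3 distinct digits from 1–9 sum between 6 and 24.
Dropping sets that contain 5.
Enumerating: {1,2,6}, {2,3,4}.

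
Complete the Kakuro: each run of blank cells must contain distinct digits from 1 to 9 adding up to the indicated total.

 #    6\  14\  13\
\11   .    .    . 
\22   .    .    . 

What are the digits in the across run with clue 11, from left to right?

1 6 4

The 22 across and the 6 down share only 5, so R2C1 = 5.
R1C1 = 6 − 5 = 1 completes the 6 down.
Nothing is forced directly, so branch on R1C2, whose candidates are 6 or 8. If R1C2 = 8: then R1C3 would have to be in {2} for the 11 across but in {4,5,6,7,8,9} for the 13 down — contradiction. So R1C2 = 6.
R1C3 = 11 − 7 = 4 completes the 11 across.
R2C2 = 14 − 6 = 8 completes the 14 down.
R2C3 = 22 − 13 = 9 completes the 22 across.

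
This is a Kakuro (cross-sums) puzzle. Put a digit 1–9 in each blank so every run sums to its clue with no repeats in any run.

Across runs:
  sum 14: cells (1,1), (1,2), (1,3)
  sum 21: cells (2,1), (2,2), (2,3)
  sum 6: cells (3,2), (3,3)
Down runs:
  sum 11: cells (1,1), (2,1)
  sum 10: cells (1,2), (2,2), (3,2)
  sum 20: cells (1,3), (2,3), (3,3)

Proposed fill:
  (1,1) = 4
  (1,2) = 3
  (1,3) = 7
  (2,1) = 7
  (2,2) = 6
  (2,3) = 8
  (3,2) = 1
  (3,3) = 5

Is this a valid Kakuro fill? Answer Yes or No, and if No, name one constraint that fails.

Yes

Across: 4+3+7=14; 7+6+8=21; 1+5=6. Down: 4+7=11; 3+6+1=10; 7+8+5=20. No digit repeats within any run.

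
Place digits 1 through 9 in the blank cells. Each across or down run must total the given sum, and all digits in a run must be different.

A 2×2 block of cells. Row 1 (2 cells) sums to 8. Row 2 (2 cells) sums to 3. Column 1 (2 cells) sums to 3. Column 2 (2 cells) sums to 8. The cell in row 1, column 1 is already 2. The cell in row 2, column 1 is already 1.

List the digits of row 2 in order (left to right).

1, 2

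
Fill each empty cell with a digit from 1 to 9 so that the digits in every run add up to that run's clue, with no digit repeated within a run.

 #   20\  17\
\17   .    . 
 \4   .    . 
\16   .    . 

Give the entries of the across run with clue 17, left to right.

17 in 2 cells must be {8,9}; 4 in 2 cells must be {1,3}; 16 in 2 cells must be {7,9}.
The 4 across and the 20 down share only 3, so R2C1 = 3.
R2C2 = 4 − 3 = 1 completes the 4 across.
Given what's placed, R3C1 must be 9 to fit the 16 across and 20 down.
R3C2 = 16 − 9 = 7 completes the 16 across.
R1C1 = 20 − 12 = 8 completes the 20 down.
R1C2 = 17 − 8 = 9 completes the 17 across.

8 9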